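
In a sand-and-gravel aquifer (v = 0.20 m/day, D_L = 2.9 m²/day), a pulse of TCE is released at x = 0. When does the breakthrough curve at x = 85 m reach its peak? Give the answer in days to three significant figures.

For the 1D instantaneous-source solution, setting ∂C/∂t = 0 at fixed x gives v²t² + 2Dt − x² = 0, so t = (√(D² + v²x²) − D)/v².
√(D² + v²x²) = √(2.9² + 0.20² × 85²) = 17.25; v² = 0.04.
t = (17.25 − 2.9)/0.04 = 359 days (vs. the pure-advection estimate x/v = 425 d).

359 days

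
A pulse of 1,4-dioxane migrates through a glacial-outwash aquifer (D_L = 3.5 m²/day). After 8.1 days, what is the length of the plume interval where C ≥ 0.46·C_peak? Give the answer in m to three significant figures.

The plume is Gaussian with σ = √(2Dt) = √(2 × 3.5 × 8.1) = 7.530 m.
C/C_peak = exp(−Δx²/(2σ²)) = 0.46 ⇒ Δx = σ·√(−2 ln 0.46) = 7.530 × 1.246 = 9.382 m.
Width = 2Δx = 18.8 m.

18.8 m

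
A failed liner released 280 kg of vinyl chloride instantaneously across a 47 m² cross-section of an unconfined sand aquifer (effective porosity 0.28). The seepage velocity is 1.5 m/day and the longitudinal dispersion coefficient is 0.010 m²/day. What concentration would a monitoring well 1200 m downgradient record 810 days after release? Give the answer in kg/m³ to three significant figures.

0.00203 kg/m³

For an instantaneous plane source, C(x,t) = M/(n_e·A·√(4πDt)) · exp(−(x−vt)²/(4Dt)), with n_e·A the pore (flow) area.
Plume center vt = 1.5 × 810 = 1215 m, so the well at 1200 m is 15 m upgradient of the peak.
√(4πDt) = 10.09 m, giving peak height M/(n_e·A·√(4πDt)) = 280/(0.28 × 47 × 10.09) = 2.109 kg/m³.
(x−vt)²/(4Dt) = (-15)²/(4 × 0.010 × 810) = 6.944; exp(−6.944) = 0.0009644.
C = 2.109 × 0.0009644 = 0.00203 kg/m³.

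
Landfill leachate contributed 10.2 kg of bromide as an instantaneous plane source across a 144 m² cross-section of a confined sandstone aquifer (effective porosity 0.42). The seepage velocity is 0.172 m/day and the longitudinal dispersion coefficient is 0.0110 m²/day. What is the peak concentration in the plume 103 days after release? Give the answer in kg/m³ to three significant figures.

0.0447 kg/m³

The peak of an instantaneous 1D plume sits at x = vt; there the Gaussian factor is 1 and C_max = M/(n_e·A·√(4πDt)), where n_e·A is the pore area the mass is dissolved in.
√(4πDt) = √(4π × 0.0110 × 103) = 3.773 m, so C_max = 10.2/(0.42 × 144 × 3.773) = 0.0447 kg/m³.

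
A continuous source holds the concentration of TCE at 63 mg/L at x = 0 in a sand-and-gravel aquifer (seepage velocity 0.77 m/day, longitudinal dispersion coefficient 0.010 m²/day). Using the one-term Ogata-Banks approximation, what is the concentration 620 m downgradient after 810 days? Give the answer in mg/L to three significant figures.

51.7 mg/L

For a continuous step input, C/C₀ ≈ ½·erfc((x−vt)/(2√(Dt))).
vt = 0.77 × 810 = 623.7 m and 2√(Dt) = 2√(0.010 × 810) = 5.692 m.
Argument (x−vt)/(2√(Dt)) = (620 − 623.7)/5.692 = -0.6500; ½·erfc(-0.6500) = 0.8210.
C = 63 × 0.8210 = 51.7 mg/L.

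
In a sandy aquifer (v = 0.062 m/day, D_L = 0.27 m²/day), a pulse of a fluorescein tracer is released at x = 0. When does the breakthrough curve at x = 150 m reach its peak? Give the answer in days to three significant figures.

For the 1D instantaneous-source solution, setting ∂C/∂t = 0 at fixed x gives v²t² + 2Dt − x² = 0, so t = (√(D² + v²x²) − D)/v².
√(D² + v²x²) = √(0.27² + 0.062² × 150²) = 9.304; v² = 0.003844.
t = (9.304 − 0.27)/0.003844 = 2350 days (vs. the pure-advection estimate x/v = 2420 d).

2350 days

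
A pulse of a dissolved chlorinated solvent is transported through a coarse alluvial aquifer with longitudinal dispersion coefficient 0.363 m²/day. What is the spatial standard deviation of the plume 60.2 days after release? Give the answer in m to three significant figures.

Dispersive spreading gives a Gaussian with σ² = 2Dt; advection only shifts the center.
σ = √(2 × 0.363 × 60.2) = 6.61 m.

6.61 m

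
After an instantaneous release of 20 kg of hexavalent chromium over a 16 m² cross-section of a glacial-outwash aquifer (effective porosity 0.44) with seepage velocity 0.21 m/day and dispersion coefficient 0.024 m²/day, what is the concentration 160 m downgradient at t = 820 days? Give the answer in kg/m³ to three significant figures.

For an instantaneous plane source, C(x,t) = M/(n_e·A·√(4πDt)) · exp(−(x−vt)²/(4Dt)), with n_e·A the pore (flow) area.
Plume center vt = 0.21 × 820 = 172.2 m, so the well at 160 m is 12.2 m upgradient of the peak.
√(4πDt) = 15.73 m, giving peak height M/(n_e·A·√(4πDt)) = 20/(0.44 × 16 × 15.73) = 0.1806 kg/m³.
(x−vt)²/(4Dt) = (-12.2)²/(4 × 0.024 × 820) = 1.891; exp(−1.891) = 0.1509.
C = 0.1806 × 0.1509 = 0.0273 kg/m³.

0.0273 kg/m³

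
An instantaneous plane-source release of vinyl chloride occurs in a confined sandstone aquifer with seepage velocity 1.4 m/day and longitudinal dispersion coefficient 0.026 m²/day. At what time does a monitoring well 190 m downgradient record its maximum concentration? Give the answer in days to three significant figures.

136 days

For the 1D instantaneous-source solution, setting ∂C/∂t = 0 at fixed x gives v²t² + 2Dt − x² = 0, so t = (√(D² + v²x²) − D)/v².
√(D² + v²x²) = √(0.026² + 1.4² × 190²) = 266.0; v² = 1.96.
t = (266.0 − 0.026)/1.96 = 136 days (vs. the pure-advection estimate x/v = 136 d).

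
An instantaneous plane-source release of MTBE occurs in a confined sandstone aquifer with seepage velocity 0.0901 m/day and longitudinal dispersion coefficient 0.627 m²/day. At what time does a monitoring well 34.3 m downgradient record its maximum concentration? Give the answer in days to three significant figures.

For the 1D instantaneous-source solution, setting ∂C/∂t = 0 at fixed x gives v²t² + 2Dt − x² = 0, so t = (√(D² + v²x²) − D)/v².
√(D² + v²x²) = √(0.627² + 0.0901² × 34.3²) = 3.153; v² = 0.00811801.
t = (3.153 − 0.627)/0.00811801 = 311 days (vs. the pure-advection estimate x/v = 381 d).

311 days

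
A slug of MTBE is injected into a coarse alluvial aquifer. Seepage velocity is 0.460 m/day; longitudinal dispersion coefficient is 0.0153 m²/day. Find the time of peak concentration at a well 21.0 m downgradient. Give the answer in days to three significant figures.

For the 1D instantaneous-source solution, setting ∂C/∂t = 0 at fixed x gives v²t² + 2Dt − x² = 0, so t = (√(D² + v²x²) − D)/v².
√(D² + v²x²) = √(0.0153² + 0.460² × 21.0²) = 9.660; v² = 0.2116.
t = (9.660 − 0.0153)/0.2116 = 45.6 days (vs. the pure-advection estimate x/v = 45.7 d).

45.6 days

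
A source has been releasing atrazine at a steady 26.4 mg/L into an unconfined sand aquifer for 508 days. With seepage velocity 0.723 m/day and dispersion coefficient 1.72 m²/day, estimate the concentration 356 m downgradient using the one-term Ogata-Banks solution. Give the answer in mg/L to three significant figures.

16.0 mg/L

For a continuous step input, C/C₀ ≈ ½·erfc((x−vt)/(2√(Dt))).
vt = 0.723 × 508 = 367.284 m and 2√(Dt) = 2√(1.72 × 508) = 59.12 m.
Argument (x−vt)/(2√(Dt)) = (356 − 367.284)/59.12 = -0.1909; ½·erfc(-0.1909) = 0.6064.
C = 26.4 × 0.6064 = 16.0 mg/L.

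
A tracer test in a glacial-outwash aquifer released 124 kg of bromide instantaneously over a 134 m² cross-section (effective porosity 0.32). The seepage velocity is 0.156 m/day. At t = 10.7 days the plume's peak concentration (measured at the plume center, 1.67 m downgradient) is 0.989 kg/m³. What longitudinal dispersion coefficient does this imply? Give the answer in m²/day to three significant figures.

At the plume center C_max = M/(n_e·A·√(4πDt)), so D = M²/(4πt·(n_e·A·C_max)²).
n_e·A·C_max = 0.32 × 134 × 0.989 = 42.41 kg/m.
D = 124²/(4π × 10.7 × 42.41²) = 0.0636 m²/day.

0.0636 m²/day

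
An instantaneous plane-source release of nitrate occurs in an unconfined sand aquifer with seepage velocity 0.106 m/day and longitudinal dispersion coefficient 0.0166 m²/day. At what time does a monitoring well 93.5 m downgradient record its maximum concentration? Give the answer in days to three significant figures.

For the 1D instantaneous-source solution, setting ∂C/∂t = 0 at fixed x gives v²t² + 2Dt − x² = 0, so t = (√(D² + v²x²) − D)/v².
√(D² + v²x²) = √(0.0166² + 0.106² × 93.5²) = 9.911; v² = 0.011236.
t = (9.911 − 0.0166)/0.011236 = 881 days (vs. the pure-advection estimate x/v = 882 d).

881 days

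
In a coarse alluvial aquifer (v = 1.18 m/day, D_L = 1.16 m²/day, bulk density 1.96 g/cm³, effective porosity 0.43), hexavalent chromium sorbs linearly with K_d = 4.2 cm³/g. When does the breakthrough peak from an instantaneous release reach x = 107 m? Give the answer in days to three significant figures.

Retardation factor R = 1 + ρ_b·K_d/n = 1 + 1.96 × 4.2/0.43 = 20.14.
Sorption retards both mechanisms: v_R = v/R = 0.05859 m/day, D_R = D/R = 0.05760 m²/day.
Peak time from v_R²t² + 2D_R t − x² = 0: t = (√(D_R² + v_R²x²) − D_R)/v_R².
√(D_R² + v_R²x²) = √(0.05760² + 0.05859² × 107²) = 6.269; v_R² = 0.003433.
t = (6.269 − 0.05760)/0.003433 = 1810 days.

1810 days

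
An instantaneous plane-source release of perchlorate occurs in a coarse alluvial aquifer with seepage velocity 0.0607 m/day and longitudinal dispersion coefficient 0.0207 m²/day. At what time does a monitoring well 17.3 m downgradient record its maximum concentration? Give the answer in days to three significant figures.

For the 1D instantaneous-source solution, setting ∂C/∂t = 0 at fixed x gives v²t² + 2Dt − x² = 0, so t = (√(D² + v²x²) − D)/v².
√(D² + v²x²) = √(0.0207² + 0.0607² × 17.3²) = 1.050; v² = 0.00368449.
t = (1.050 − 0.0207)/0.00368449 = 279 days (vs. the pure-advection estimate x/v = 285 d).

279 days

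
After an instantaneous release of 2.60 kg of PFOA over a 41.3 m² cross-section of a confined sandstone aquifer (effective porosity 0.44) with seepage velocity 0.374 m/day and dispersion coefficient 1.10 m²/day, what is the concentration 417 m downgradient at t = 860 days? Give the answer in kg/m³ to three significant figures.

For an instantaneous plane source, C(x,t) = M/(n_e·A·√(4πDt)) · exp(−(x−vt)²/(4Dt)), with n_e·A the pore (flow) area.
Plume center vt = 0.374 × 860 = 321.64 m, so the well at 417 m is 95.36 m downgradient of the peak.
√(4πDt) = 109.0 m, giving peak height M/(n_e·A·√(4πDt)) = 2.60/(0.44 × 41.3 × 109.0) = 0.001313 kg/m³.
(x−vt)²/(4Dt) = (95.36)²/(4 × 1.10 × 860) = 2.403; exp(−2.403) = 0.09045.
C = 0.001313 × 0.09045 = 0.000119 kg/m³.

0.000119 kg/m³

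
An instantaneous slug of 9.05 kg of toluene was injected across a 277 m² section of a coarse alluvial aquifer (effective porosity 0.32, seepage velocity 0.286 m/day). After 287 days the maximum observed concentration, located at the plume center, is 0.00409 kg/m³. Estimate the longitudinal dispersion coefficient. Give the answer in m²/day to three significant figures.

At the plume center C_max = M/(n_e·A·√(4πDt)), so D = M²/(4πt·(n_e·A·C_max)²).
n_e·A·C_max = 0.32 × 277 × 0.00409 = 0.3625 kg/m.
D = 9.05²/(4π × 287 × 0.3625²) = 0.173 m²/day.

0.173 m²/day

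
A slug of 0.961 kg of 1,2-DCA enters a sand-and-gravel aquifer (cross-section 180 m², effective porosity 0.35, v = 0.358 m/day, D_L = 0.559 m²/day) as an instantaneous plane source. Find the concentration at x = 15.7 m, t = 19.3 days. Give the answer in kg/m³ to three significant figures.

0.000219 kg/m³

For an instantaneous plane source, C(x,t) = M/(n_e·A·√(4πDt)) · exp(−(x−vt)²/(4Dt)), with n_e·A the pore (flow) area.
Plume center vt = 0.358 × 19.3 = 6.9094 m, so the well at 15.7 m is 8.7906 m downgradient of the peak.
√(4πDt) = 11.64 m, giving peak height M/(n_e·A·√(4πDt)) = 0.961/(0.35 × 180 × 11.64) = 0.001310 kg/m³.
(x−vt)²/(4Dt) = (8.7906)²/(4 × 0.559 × 19.3) = 1.791; exp(−1.791) = 0.1668.
C = 0.001310 × 0.1668 = 0.000219 kg/m³.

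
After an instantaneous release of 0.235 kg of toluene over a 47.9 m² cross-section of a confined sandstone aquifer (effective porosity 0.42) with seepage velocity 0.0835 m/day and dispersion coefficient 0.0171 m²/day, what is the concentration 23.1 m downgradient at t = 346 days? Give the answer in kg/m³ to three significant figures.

0.000328 kg/m³

For an instantaneous plane source, C(x,t) = M/(n_e·A·√(4πDt)) · exp(−(x−vt)²/(4Dt)), with n_e·A the pore (flow) area.
Plume center vt = 0.0835 × 346 = 28.891 m, so the well at 23.1 m is 5.791 m upgradient of the peak.
√(4πDt) = 8.623 m, giving peak height M/(n_e·A·√(4πDt)) = 0.235/(0.42 × 47.9 × 8.623) = 0.001355 kg/m³.
(x−vt)²/(4Dt) = (-5.791)²/(4 × 0.0171 × 346) = 1.417; exp(−1.417) = 0.2424.
C = 0.001355 × 0.2424 = 0.000328 kg/m³.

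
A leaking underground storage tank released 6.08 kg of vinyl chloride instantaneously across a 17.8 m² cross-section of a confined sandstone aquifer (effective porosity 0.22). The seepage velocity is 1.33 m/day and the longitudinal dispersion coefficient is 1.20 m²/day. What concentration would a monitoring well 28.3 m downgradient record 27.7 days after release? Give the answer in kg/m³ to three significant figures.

For an instantaneous plane source, C(x,t) = M/(n_e·A·√(4πDt)) · exp(−(x−vt)²/(4Dt)), with n_e·A the pore (flow) area.
Plume center vt = 1.33 × 27.7 = 36.841 m, so the well at 28.3 m is 8.541 m upgradient of the peak.
√(4πDt) = 20.44 m, giving peak height M/(n_e·A·√(4πDt)) = 6.08/(0.22 × 17.8 × 20.44) = 0.07596 kg/m³.
(x−vt)²/(4Dt) = (-8.541)²/(4 × 1.20 × 27.7) = 0.5487; exp(−0.5487) = 0.5777.
C = 0.07596 × 0.5777 = 0.0439 kg/m³.

0.0439 kg/m³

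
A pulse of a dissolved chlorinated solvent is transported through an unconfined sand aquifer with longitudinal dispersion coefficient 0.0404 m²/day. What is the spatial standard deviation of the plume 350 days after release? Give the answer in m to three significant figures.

5.32 m

Dispersive spreading gives a Gaussian with σ² = 2Dt; advection only shifts the center.
σ = √(2 × 0.0404 × 350) = 5.32 m.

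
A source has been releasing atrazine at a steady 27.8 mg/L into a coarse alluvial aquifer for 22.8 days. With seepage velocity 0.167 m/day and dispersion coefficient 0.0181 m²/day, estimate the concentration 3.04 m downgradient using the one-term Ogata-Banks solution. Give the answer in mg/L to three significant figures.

22.3 mg/L

For a continuous step input, C/C₀ ≈ ½·erfc((x−vt)/(2√(Dt))).
vt = 0.167 × 22.8 = 3.8076 m and 2√(Dt) = 2√(0.0181 × 22.8) = 1.285 m.
Argument (x−vt)/(2√(Dt)) = (3.04 − 3.8076)/1.285 = -0.5974; ½·erfc(-0.5974) = 0.8009.
C = 27.8 × 0.8009 = 22.3 mg/L.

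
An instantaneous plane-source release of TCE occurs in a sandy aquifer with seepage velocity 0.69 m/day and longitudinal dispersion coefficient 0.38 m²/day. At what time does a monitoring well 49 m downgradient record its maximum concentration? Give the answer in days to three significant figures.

70.2 days

For the 1D instantaneous-source solution, setting ∂C/∂t = 0 at fixed x gives v²t² + 2Dt − x² = 0, so t = (√(D² + v²x²) − D)/v².
√(D² + v²x²) = √(0.38² + 0.69² × 49²) = 33.81; v² = 0.4761.
t = (33.81 − 0.38)/0.4761 = 70.2 days (vs. the pure-advection estimate x/v = 71.0 d).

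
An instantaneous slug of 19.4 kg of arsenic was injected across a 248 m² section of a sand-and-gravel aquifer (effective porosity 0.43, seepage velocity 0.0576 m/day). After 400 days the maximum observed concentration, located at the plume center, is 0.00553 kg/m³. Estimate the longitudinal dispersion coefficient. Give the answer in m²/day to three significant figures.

0.215 m²/day

At the plume center C_max = M/(n_e·A·√(4πDt)), so D = M²/(4πt·(n_e·A·C_max)²).
n_e·A·C_max = 0.43 × 248 × 0.00553 = 0.5897 kg/m.
D = 19.4²/(4π × 400 × 0.5897²) = 0.215 m²/day.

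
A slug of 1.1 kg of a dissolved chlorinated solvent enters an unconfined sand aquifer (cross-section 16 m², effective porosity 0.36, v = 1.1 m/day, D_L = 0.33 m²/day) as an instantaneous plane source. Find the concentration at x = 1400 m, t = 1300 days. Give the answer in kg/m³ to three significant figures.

For an instantaneous plane source, C(x,t) = M/(n_e·A·√(4πDt)) · exp(−(x−vt)²/(4Dt)), with n_e·A the pore (flow) area.
Plume center vt = 1.1 × 1300 = 1430 m, so the well at 1400 m is 30 m upgradient of the peak.
√(4πDt) = 73.42 m, giving peak height M/(n_e·A·√(4πDt)) = 1.1/(0.36 × 16 × 73.42) = 0.002601 kg/m³.
(x−vt)²/(4Dt) = (-30)²/(4 × 0.33 × 1300) = 0.5245; exp(−0.5245) = 0.5919.
C = 0.002601 × 0.5919 = 0.00154 kg/m³.

0.00154 kg/m³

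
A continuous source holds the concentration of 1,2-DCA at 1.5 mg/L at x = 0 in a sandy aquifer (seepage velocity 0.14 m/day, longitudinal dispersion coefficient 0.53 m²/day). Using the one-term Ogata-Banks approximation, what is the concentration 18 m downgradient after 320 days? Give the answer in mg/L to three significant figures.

For a continuous step input, C/C₀ ≈ ½·erfc((x−vt)/(2√(Dt))).
vt = 0.14 × 320 = 44.8 m and 2√(Dt) = 2√(0.53 × 320) = 26.05 m.
Argument (x−vt)/(2√(Dt)) = (18 − 44.8)/26.05 = -1.029; ½·erfc(-1.029) = 0.9272.
C = 1.5 × 0.9272 = 1.39 mg/L.

1.39 mg/L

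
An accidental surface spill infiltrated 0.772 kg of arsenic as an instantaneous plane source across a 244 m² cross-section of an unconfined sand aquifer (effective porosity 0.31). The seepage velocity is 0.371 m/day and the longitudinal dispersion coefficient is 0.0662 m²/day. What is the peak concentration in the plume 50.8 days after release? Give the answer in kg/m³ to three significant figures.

The peak of an instantaneous 1D plume sits at x = vt; there the Gaussian factor is 1 and C_max = M/(n_e·A·√(4πDt)), where n_e·A is the pore area the mass is dissolved in.
√(4πDt) = √(4π × 0.0662 × 50.8) = 6.501 m, so C_max = 0.772/(0.31 × 244 × 6.501) = 0.00157 kg/m³.

0.00157 kg/m³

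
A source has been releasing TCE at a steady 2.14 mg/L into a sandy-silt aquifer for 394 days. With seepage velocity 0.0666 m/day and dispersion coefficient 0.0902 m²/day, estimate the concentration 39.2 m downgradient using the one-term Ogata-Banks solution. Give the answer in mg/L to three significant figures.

For a continuous step input, C/C₀ ≈ ½·erfc((x−vt)/(2√(Dt))).
vt = 0.0666 × 394 = 26.2404 m and 2√(Dt) = 2√(0.0902 × 394) = 11.92 m.
Argument (x−vt)/(2√(Dt)) = (39.2 − 26.2404)/11.92 = 1.087; ½·erfc(1.087) = 0.06212.
C = 2.14 × 0.06212 = 0.133 mg/L.

0.133 mg/L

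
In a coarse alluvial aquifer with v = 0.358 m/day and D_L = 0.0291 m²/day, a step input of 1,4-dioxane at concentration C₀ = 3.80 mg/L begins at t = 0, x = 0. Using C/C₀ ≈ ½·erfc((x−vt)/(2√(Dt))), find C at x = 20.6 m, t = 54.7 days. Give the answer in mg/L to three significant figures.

1.08 mg/L

For a continuous step input, C/C₀ ≈ ½·erfc((x−vt)/(2√(Dt))).
vt = 0.358 × 54.7 = 19.5826 m and 2√(Dt) = 2√(0.0291 × 54.7) = 2.523 m.
Argument (x−vt)/(2√(Dt)) = (20.6 − 19.5826)/2.523 = 0.4033; ½·erfc(0.4033) = 0.2842.
C = 3.80 × 0.2842 = 1.08 mg/L.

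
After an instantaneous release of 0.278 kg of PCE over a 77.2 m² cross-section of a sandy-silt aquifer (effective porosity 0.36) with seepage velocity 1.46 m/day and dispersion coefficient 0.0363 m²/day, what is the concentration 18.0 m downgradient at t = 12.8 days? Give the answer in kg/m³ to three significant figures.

For an instantaneous plane source, C(x,t) = M/(n_e·A·√(4πDt)) · exp(−(x−vt)²/(4Dt)), with n_e·A the pore (flow) area.
Plume center vt = 1.46 × 12.8 = 18.688 m, so the well at 18.0 m is 0.688 m upgradient of the peak.
√(4πDt) = 2.416 m, giving peak height M/(n_e·A·√(4πDt)) = 0.278/(0.36 × 77.2 × 2.416) = 0.004140 kg/m³.
(x−vt)²/(4Dt) = (-0.688)²/(4 × 0.0363 × 12.8) = 0.2547; exp(−0.2547) = 0.7751.
C = 0.004140 × 0.7751 = 0.00321 kg/m³.

0.00321 kg/m³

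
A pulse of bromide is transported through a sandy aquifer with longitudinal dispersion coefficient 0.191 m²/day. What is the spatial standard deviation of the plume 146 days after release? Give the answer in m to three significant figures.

7.47 m

Dispersive spreading gives a Gaussian with σ² = 2Dt; advection only shifts the center.
σ = √(2 × 0.191 × 146) = 7.47 m.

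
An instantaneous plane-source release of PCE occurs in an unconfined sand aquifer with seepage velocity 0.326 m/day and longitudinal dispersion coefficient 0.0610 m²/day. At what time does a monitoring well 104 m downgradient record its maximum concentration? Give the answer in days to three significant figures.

318 days

For the 1D instantaneous-source solution, setting ∂C/∂t = 0 at fixed x gives v²t² + 2Dt − x² = 0, so t = (√(D² + v²x²) − D)/v².
√(D² + v²x²) = √(0.0610² + 0.326² × 104²) = 33.90; v² = 0.106276.
t = (33.90 − 0.0610)/0.106276 = 318 days (vs. the pure-advection estimate x/v = 319 d).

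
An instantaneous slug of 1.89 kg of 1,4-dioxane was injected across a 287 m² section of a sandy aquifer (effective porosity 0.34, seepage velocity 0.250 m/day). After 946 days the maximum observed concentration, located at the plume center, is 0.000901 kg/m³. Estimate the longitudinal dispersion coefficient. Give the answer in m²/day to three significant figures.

At the plume center C_max = M/(n_e·A·√(4πDt)), so D = M²/(4πt·(n_e·A·C_max)²).
n_e·A·C_max = 0.34 × 287 × 0.000901 = 0.08792 kg/m.
D = 1.89²/(4π × 946 × 0.08792²) = 0.0389 m²/day.

0.0389 m²/day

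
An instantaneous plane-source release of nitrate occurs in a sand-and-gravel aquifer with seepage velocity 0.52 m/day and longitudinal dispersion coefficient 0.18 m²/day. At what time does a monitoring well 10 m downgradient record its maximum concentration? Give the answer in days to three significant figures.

For the 1D instantaneous-source solution, setting ∂C/∂t = 0 at fixed x gives v²t² + 2Dt − x² = 0, so t = (√(D² + v²x²) − D)/v².
√(D² + v²x²) = √(0.18² + 0.52² × 10²) = 5.203; v² = 0.2704.
t = (5.203 − 0.18)/0.2704 = 18.6 days (vs. the pure-advection estimate x/v = 19.2 d).

18.6 days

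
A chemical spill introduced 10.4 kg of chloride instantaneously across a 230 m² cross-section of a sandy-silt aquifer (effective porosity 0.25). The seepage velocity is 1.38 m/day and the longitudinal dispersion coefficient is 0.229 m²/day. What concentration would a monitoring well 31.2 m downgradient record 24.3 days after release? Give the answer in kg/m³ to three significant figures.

0.0169 kg/m³

For an instantaneous plane source, C(x,t) = M/(n_e·A·√(4πDt)) · exp(−(x−vt)²/(4Dt)), with n_e·A the pore (flow) area.
Plume center vt = 1.38 × 24.3 = 33.534 m, so the well at 31.2 m is 2.334 m upgradient of the peak.
√(4πDt) = 8.362 m, giving peak height M/(n_e·A·√(4πDt)) = 10.4/(0.25 × 230 × 8.362) = 0.02163 kg/m³.
(x−vt)²/(4Dt) = (-2.334)²/(4 × 0.229 × 24.3) = 0.2447; exp(−0.2447) = 0.7829.
C = 0.02163 × 0.7829 = 0.0169 kg/m³.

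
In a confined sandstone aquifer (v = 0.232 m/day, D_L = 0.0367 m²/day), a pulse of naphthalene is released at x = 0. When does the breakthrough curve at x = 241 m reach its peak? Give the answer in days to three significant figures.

For the 1D instantaneous-source solution, setting ∂C/∂t = 0 at fixed x gives v²t² + 2Dt − x² = 0, so t = (√(D² + v²x²) − D)/v².
√(D² + v²x²) = √(0.0367² + 0.232² × 241²) = 55.91; v² = 0.053824.
t = (55.91 − 0.0367)/0.053824 = 1040 days (vs. the pure-advection estimate x/v = 1040 d).

1040 days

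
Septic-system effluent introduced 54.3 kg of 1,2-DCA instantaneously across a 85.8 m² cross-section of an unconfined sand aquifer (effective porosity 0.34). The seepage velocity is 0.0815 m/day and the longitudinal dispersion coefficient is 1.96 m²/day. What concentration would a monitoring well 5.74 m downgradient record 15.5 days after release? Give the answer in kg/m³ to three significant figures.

0.0808 kg/m³

For an instantaneous plane source, C(x,t) = M/(n_e·A·√(4πDt)) · exp(−(x−vt)²/(4Dt)), with n_e·A the pore (flow) area.
Plume center vt = 0.0815 × 15.5 = 1.26325 m, so the well at 5.74 m is 4.47675 m downgradient of the peak.
√(4πDt) = 19.54 m, giving peak height M/(n_e·A·√(4πDt)) = 54.3/(0.34 × 85.8 × 19.54) = 0.09526 kg/m³.
(x−vt)²/(4Dt) = (4.47675)²/(4 × 1.96 × 15.5) = 0.1649; exp(−0.1649) = 0.8480.
C = 0.09526 × 0.8480 = 0.0808 kg/m³.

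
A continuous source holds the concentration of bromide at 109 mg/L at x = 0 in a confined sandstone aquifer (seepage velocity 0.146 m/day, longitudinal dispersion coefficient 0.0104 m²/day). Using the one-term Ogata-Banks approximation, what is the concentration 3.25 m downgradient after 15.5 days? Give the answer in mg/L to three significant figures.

4.48 mg/L

For a continuous step input, C/C₀ ≈ ½·erfc((x−vt)/(2√(Dt))).
vt = 0.146 × 15.5 = 2.263 m and 2√(Dt) = 2√(0.0104 × 15.5) = 0.8030 m.
Argument (x−vt)/(2√(Dt)) = (3.25 − 2.263)/0.8030 = 1.229; ½·erfc(1.229) = 0.04110.
C = 109 × 0.04110 = 4.48 mg/L.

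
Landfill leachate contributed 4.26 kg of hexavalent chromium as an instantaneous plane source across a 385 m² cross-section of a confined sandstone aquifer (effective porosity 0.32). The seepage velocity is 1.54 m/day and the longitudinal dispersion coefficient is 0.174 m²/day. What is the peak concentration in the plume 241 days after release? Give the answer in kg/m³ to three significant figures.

The peak of an instantaneous 1D plume sits at x = vt; there the Gaussian factor is 1 and C_max = M/(n_e·A·√(4πDt)), where n_e·A is the pore area the mass is dissolved in.
√(4πDt) = √(4π × 0.174 × 241) = 22.96 m, so C_max = 4.26/(0.32 × 385 × 22.96) = 0.00151 kg/m³.

0.00151 kg/m³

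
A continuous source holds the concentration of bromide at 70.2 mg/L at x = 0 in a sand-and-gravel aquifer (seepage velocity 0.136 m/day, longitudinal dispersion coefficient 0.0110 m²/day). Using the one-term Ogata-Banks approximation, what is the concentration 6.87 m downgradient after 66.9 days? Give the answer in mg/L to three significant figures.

67.9 mg/L

For a continuous step input, C/C₀ ≈ ½·erfc((x−vt)/(2√(Dt))).
vt = 0.136 × 66.9 = 9.0984 m and 2√(Dt) = 2√(0.0110 × 66.9) = 1.716 m.
Argument (x−vt)/(2√(Dt)) = (6.87 − 9.0984)/1.716 = -1.299; ½·erfc(-1.299) = 0.9669.
C = 70.2 × 0.9669 = 67.9 mg/L.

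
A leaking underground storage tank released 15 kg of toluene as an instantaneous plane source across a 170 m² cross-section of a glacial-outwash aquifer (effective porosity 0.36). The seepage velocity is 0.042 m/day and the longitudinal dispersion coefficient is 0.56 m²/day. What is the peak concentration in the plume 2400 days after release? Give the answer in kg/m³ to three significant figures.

The peak of an instantaneous 1D plume sits at x = vt; there the Gaussian factor is 1 and C_max = M/(n_e·A·√(4πDt)), where n_e·A is the pore area the mass is dissolved in.
√(4πDt) = √(4π × 0.56 × 2400) = 130.0 m, so C_max = 15/(0.36 × 170 × 130.0) = 0.00189 kg/m³.

0.00189 kg/m³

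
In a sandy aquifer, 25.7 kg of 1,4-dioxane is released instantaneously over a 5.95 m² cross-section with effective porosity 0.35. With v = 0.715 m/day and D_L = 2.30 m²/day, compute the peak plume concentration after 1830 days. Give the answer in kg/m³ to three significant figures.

The peak of an instantaneous 1D plume sits at x = vt; there the Gaussian factor is 1 and C_max = M/(n_e·A·√(4πDt)), where n_e·A is the pore area the mass is dissolved in.
√(4πDt) = √(4π × 2.30 × 1830) = 230.0 m, so C_max = 25.7/(0.35 × 5.95 × 230.0) = 0.0537 kg/m³.

0.0537 kg/m³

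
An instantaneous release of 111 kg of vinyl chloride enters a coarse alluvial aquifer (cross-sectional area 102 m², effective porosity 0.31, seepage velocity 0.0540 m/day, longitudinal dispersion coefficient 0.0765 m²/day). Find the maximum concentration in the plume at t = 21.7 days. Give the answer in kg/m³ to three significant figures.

The peak of an instantaneous 1D plume sits at x = vt; there the Gaussian factor is 1 and C_max = M/(n_e·A·√(4πDt)), where n_e·A is the pore area the mass is dissolved in.
√(4πDt) = √(4π × 0.0765 × 21.7) = 4.567 m, so C_max = 111/(0.31 × 102 × 4.567) = 0.769 kg/m³.

0.769 kg/m³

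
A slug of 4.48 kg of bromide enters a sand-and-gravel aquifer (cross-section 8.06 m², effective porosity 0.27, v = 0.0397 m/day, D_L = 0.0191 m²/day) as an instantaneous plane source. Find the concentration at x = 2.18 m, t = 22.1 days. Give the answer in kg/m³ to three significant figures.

0.327 kg/m³

For an instantaneous plane source, C(x,t) = M/(n_e·A·√(4πDt)) · exp(−(x−vt)²/(4Dt)), with n_e·A the pore (flow) area.
Plume center vt = 0.0397 × 22.1 = 0.87737 m, so the well at 2.18 m is 1.30263 m downgradient of the peak.
√(4πDt) = 2.303 m, giving peak height M/(n_e·A·√(4πDt)) = 4.48/(0.27 × 8.06 × 2.303) = 0.8939 kg/m³.
(x−vt)²/(4Dt) = (1.30263)²/(4 × 0.0191 × 22.1) = 1.005; exp(−1.005) = 0.3660.
C = 0.8939 × 0.3660 = 0.327 kg/m³.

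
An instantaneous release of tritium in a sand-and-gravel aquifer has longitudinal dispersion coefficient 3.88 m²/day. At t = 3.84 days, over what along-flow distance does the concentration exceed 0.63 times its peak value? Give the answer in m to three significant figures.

10.5 m

The plume is Gaussian with σ = √(2Dt) = √(2 × 3.88 × 3.84) = 5.459 m.
C/C_peak = exp(−Δx²/(2σ²)) = 0.63 ⇒ Δx = σ·√(−2 ln 0.63) = 5.459 × 0.9613 = 5.248 m.
Width = 2Δx = 10.5 m.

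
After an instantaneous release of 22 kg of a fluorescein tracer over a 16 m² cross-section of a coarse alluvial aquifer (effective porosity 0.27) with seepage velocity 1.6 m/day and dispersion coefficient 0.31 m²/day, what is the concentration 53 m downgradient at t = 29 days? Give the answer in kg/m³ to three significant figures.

For an instantaneous plane source, C(x,t) = M/(n_e·A·√(4πDt)) · exp(−(x−vt)²/(4Dt)), with n_e·A the pore (flow) area.
Plume center vt = 1.6 × 29 = 46.4 m, so the well at 53 m is 6.6 m downgradient of the peak.
√(4πDt) = 10.63 m, giving peak height M/(n_e·A·√(4πDt)) = 22/(0.27 × 16 × 10.63) = 0.4791 kg/m³.
(x−vt)²/(4Dt) = (6.6)²/(4 × 0.31 × 29) = 1.211; exp(−1.211) = 0.2979.
C = 0.4791 × 0.2979 = 0.143 kg/m³.

0.143 kg/m³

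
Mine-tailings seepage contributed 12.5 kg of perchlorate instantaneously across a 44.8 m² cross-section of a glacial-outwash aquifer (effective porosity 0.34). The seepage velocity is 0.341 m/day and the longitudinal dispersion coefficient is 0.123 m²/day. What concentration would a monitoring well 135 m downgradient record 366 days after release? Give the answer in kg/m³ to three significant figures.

For an instantaneous plane source, C(x,t) = M/(n_e·A·√(4πDt)) · exp(−(x−vt)²/(4Dt)), with n_e·A the pore (flow) area.
Plume center vt = 0.341 × 366 = 124.806 m, so the well at 135 m is 10.194 m downgradient of the peak.
√(4πDt) = 23.78 m, giving peak height M/(n_e·A·√(4πDt)) = 12.5/(0.34 × 44.8 × 23.78) = 0.03451 kg/m³.
(x−vt)²/(4Dt) = (10.194)²/(4 × 0.123 × 366) = 0.5771; exp(−0.5771) = 0.5615.
C = 0.03451 × 0.5615 = 0.0194 kg/m³.

0.0194 kg/m³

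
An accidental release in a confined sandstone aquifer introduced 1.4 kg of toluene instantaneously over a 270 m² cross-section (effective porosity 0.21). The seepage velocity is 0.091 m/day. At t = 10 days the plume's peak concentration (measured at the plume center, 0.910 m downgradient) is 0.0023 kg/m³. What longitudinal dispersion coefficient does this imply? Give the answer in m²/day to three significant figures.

At the plume center C_max = M/(n_e·A·√(4πDt)), so D = M²/(4πt·(n_e·A·C_max)²).
n_e·A·C_max = 0.21 × 270 × 0.0023 = 0.1304 kg/m.
D = 1.4²/(4π × 10 × 0.1304²) = 0.917 m²/day.

0.917 m²/day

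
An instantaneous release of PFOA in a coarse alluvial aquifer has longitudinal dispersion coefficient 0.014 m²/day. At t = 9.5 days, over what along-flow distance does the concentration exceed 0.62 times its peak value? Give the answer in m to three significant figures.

The plume is Gaussian with σ = √(2Dt) = √(2 × 0.014 × 9.5) = 0.5158 m.
C/C_peak = exp(−Δx²/(2σ²)) = 0.62 ⇒ Δx = σ·√(−2 ln 0.62) = 0.5158 × 0.9778 = 0.5043 m.
Width = 2Δx = 1.01 m.

1.01 m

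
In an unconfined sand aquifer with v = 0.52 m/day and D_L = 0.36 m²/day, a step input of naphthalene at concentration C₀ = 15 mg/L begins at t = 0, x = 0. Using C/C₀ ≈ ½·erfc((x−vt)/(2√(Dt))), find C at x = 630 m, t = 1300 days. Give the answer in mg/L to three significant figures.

For a continuous step input, C/C₀ ≈ ½·erfc((x−vt)/(2√(Dt))).
vt = 0.52 × 1300 = 676 m and 2√(Dt) = 2√(0.36 × 1300) = 43.27 m.
Argument (x−vt)/(2√(Dt)) = (630 − 676)/43.27 = -1.063; ½·erfc(-1.063) = 0.9336.
C = 15 × 0.9336 = 14.0 mg/L.

14.0 mg/L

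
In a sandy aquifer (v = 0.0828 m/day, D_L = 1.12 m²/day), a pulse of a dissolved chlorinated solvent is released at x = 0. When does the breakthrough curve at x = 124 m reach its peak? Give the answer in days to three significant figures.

1340 days

For the 1D instantaneous-source solution, setting ∂C/∂t = 0 at fixed x gives v²t² + 2Dt − x² = 0, so t = (√(D² + v²x²) − D)/v².
√(D² + v²x²) = √(1.12² + 0.0828² × 124²) = 10.33; v² = 0.00685584.
t = (10.33 − 1.12)/0.00685584 = 1340 days (vs. the pure-advection estimate x/v = 1500 d).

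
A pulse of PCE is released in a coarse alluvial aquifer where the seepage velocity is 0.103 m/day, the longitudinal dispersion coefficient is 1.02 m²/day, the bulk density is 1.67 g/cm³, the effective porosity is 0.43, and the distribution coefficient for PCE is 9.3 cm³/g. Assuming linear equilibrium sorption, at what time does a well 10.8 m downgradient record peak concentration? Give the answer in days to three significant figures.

Retardation factor R = 1 + ρ_b·K_d/n = 1 + 1.67 × 9.3/0.43 = 37.12.
Sorption retards both mechanisms: v_R = v/R = 0.002775 m/day, D_R = D/R = 0.02748 m²/day.
Peak time from v_R²t² + 2D_R t − x² = 0: t = (√(D_R² + v_R²x²) − D_R)/v_R².
√(D_R² + v_R²x²) = √(0.02748² + 0.002775² × 10.8²) = 0.04066; v_R² = 7.701e-06.
t = (0.04066 − 0.02748)/7.701e-06 = 1710 days.

1710 days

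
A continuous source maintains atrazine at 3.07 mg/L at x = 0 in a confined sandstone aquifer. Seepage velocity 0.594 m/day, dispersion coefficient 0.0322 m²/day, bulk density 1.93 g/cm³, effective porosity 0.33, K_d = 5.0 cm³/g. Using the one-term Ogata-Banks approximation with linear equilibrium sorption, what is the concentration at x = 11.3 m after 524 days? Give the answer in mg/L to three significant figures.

Retardation factor R = 1 + ρ_b·K_d/n = 1 + 1.93 × 5.0/0.33 = 30.24.
Sorption retards both mechanisms: v_R = v/R = 0.01964 m/day, D_R = D/R = 0.001065 m²/day.
v_R·t = 0.01964 × 524 = 10.29136 m; 2√(D_R t) = 1.494 m; argument = (11.3 − 10.29136)/1.494 = 0.6751.
C = C₀ × ½·erfc(0.6751) = 3.07 × 0.1699 = 0.522 mg/L.

0.522 mg/L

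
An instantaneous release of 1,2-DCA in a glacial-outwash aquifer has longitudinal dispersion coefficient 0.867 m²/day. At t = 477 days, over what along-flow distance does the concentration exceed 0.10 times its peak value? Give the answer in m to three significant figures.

123 m

The plume is Gaussian with σ = √(2Dt) = √(2 × 0.867 × 477) = 28.76 m.
C/C_peak = exp(−Δx²/(2σ²)) = 0.10 ⇒ Δx = σ·√(−2 ln 0.10) = 28.76 × 2.146 = 61.72 m.
Width = 2Δx = 123 m.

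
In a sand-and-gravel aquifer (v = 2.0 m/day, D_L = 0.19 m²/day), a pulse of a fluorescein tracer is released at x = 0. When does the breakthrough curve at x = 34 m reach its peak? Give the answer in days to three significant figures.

For the 1D instantaneous-source solution, setting ∂C/∂t = 0 at fixed x gives v²t² + 2Dt − x² = 0, so t = (√(D² + v²x²) − D)/v².
√(D² + v²x²) = √(0.19² + 2.0² × 34²) = 68.00; v² = 4.
t = (68.00 − 0.19)/4 = 17.0 days (vs. the pure-advection estimate x/v = 17.0 d).

17.0 days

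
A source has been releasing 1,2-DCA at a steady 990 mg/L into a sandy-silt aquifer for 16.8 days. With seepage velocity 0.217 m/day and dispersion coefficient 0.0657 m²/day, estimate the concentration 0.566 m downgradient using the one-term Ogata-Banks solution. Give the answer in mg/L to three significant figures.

971 mg/L

For a continuous step input, C/C₀ ≈ ½·erfc((x−vt)/(2√(Dt))).
vt = 0.217 × 16.8 = 3.6456 m and 2√(Dt) = 2√(0.0657 × 16.8) = 2.101 m.
Argument (x−vt)/(2√(Dt)) = (0.566 − 3.6456)/2.101 = -1.466; ½·erfc(-1.466) = 0.9809.
C = 990 × 0.9809 = 971 mg/L.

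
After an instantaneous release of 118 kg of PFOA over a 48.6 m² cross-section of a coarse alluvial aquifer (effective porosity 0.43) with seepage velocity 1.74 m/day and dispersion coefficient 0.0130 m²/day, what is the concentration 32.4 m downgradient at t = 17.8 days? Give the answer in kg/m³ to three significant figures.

For an instantaneous plane source, C(x,t) = M/(n_e·A·√(4πDt)) · exp(−(x−vt)²/(4Dt)), with n_e·A the pore (flow) area.
Plume center vt = 1.74 × 17.8 = 30.972 m, so the well at 32.4 m is 1.428 m downgradient of the peak.
√(4πDt) = 1.705 m, giving peak height M/(n_e·A·√(4πDt)) = 118/(0.43 × 48.6 × 1.705) = 3.312 kg/m³.
(x−vt)²/(4Dt) = (1.428)²/(4 × 0.0130 × 17.8) = 2.203; exp(−2.203) = 0.1105.
C = 3.312 × 0.1105 = 0.366 kg/m³.

0.366 kg/m³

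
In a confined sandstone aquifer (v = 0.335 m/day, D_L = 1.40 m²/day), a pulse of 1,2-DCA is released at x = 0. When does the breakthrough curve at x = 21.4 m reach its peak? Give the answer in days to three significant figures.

For the 1D instantaneous-source solution, setting ∂C/∂t = 0 at fixed x gives v²t² + 2Dt − x² = 0, so t = (√(D² + v²x²) − D)/v².
√(D² + v²x²) = √(1.40² + 0.335² × 21.4²) = 7.304; v² = 0.112225.
t = (7.304 − 1.40)/0.112225 = 52.6 days (vs. the pure-advection estimate x/v = 63.9 d).

52.6 days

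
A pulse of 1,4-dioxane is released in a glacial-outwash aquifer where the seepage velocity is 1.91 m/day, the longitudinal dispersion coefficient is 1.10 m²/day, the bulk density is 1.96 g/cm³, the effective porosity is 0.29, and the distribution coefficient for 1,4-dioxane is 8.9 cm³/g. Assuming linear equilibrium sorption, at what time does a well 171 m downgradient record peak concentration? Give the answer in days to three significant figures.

Retardation factor R = 1 + ρ_b·K_d/n = 1 + 1.96 × 8.9/0.29 = 61.15.
Sorption retards both mechanisms: v_R = v/R = 0.03123 m/day, D_R = D/R = 0.01799 m²/day.
Peak time from v_R²t² + 2D_R t − x² = 0: t = (√(D_R² + v_R²x²) − D_R)/v_R².
√(D_R² + v_R²x²) = √(0.01799² + 0.03123² × 171²) = 5.340; v_R² = 0.0009753.
t = (5.340 − 0.01799)/0.0009753 = 5460 days.

5460 days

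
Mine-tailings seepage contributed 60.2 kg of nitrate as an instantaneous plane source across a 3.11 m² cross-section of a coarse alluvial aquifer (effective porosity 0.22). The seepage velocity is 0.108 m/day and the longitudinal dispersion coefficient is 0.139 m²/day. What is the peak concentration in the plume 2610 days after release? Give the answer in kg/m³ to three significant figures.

The peak of an instantaneous 1D plume sits at x = vt; there the Gaussian factor is 1 and C_max = M/(n_e·A·√(4πDt)), where n_e·A is the pore area the mass is dissolved in.
√(4πDt) = √(4π × 0.139 × 2610) = 67.52 m, so C_max = 60.2/(0.22 × 3.11 × 67.52) = 1.30 kg/m³.

1.30 kg/m³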